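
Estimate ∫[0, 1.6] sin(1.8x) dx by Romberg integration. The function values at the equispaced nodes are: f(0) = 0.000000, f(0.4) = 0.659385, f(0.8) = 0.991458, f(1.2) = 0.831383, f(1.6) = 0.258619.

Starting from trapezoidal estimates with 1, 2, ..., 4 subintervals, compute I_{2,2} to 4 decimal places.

I_{0,0} (trapezoid, 1 panel, h=1.6000): 0.206895
I_{1,0} (trapezoid, 2 panels, h=0.8000): 0.896614
I_{2,0} (trapezoid, 4 panels, h=0.4000): 1.044614
I_{1,1} = 0.896614 + (0.896614 − 0.206895)/3 = 1.126520
I_{2,1} = 1.044614 + (1.044614 − 0.896614)/3 = 1.093947
I_{2,2} = 1.093947 + (1.093947 − 1.126520)/15 = 1.091775

1.0918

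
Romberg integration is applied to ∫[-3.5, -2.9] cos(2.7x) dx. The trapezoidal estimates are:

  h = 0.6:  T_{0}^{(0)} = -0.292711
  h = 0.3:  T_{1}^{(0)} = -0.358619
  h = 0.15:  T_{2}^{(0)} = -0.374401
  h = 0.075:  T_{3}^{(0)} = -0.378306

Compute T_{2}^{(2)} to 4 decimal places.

-0.3796

Richardson extrapolation on the trapezoidal column (denominator 4−1=3):
T_{1}^{(1)} = (4·(-0.358619) − (-0.292711)) / 3 = -0.380588
T_{2}^{(1)} = (4·(-0.374401) − (-0.358619)) / 3 = -0.379662
T_{2}^{(2)} = -0.379662 + (-0.379662 − (-0.380588))/15 = -0.379600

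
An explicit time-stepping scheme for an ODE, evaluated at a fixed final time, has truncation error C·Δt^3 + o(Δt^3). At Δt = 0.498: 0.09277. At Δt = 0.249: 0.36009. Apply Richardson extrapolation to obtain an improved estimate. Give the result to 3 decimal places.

Extrapolated value = (8·A(Δt/2) − A(Δt)) / (8 − 1)
= (8·0.36009 − 0.09277) / 7
= 2.78795 / 7 = 0.39828

0.398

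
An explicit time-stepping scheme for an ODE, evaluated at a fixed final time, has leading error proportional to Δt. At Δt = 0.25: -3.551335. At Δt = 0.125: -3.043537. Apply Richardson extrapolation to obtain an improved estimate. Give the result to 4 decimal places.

-2.5357

Extrapolated value = (2·A(Δt/2) − A(Δt)) / (2 − 1)
= (2·(-3.043537) − (-3.551335)) / 1
= -2.535739 / 1 = -2.535739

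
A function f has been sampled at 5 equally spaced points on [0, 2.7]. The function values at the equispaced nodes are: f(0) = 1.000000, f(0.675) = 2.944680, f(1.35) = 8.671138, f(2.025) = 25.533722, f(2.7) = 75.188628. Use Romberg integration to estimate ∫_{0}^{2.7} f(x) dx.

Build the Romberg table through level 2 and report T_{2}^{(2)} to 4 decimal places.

T_{0}^{(0)} (trapezoid, 1 panel, h=2.7000): 102.854648
T_{1}^{(0)} (trapezoid, 2 panels, h=1.3500): 63.133360
T_{2}^{(0)} (trapezoid, 4 panels, h=0.6750): 50.789601
T_{1}^{(1)} = 63.133360 + (63.133360 − 102.854648)/3 = 49.892931
T_{2}^{(1)} = 50.789601 + (50.789601 − 63.133360)/3 = 46.675015
T_{2}^{(2)} = 46.675015 + (46.675015 − 49.892931)/15 = 46.460487

46.4605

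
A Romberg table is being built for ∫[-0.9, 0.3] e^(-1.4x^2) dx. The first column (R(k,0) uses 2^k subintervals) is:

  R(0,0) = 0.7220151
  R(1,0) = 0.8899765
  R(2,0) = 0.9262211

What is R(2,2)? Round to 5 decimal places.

R(1,1) = (4·0.8899765 − 0.7220151) / 3 = 0.9459636
R(2,1) = 0.9262211 + (0.9262211 − 0.8899765)/3 = 0.9383026
R(2,2) = 0.9383026 + (0.9383026 − 0.9459636)/15 = 0.9377919

0.93779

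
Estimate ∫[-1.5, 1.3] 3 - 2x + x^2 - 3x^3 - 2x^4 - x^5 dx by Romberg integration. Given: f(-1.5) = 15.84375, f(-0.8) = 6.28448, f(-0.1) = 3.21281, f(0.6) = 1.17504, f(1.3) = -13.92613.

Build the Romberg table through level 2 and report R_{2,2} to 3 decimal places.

R_{0,0} (trapezoid, 1 panel, h=2.8000): 2.68467
R_{1,0} (trapezoid, 2 panels, h=1.4000): 5.84027
R_{2,0} (trapezoid, 4 panels, h=0.7000): 8.14180
R_{1,1} = 5.84027 + (5.84027 − 2.68467)/3 = 6.89214
R_{2,1} = 8.14180 + (8.14180 − 5.84027)/3 = 8.90898
R_{2,2} = 8.90898 + (8.90898 − 6.89214)/15 = 9.04344

9.043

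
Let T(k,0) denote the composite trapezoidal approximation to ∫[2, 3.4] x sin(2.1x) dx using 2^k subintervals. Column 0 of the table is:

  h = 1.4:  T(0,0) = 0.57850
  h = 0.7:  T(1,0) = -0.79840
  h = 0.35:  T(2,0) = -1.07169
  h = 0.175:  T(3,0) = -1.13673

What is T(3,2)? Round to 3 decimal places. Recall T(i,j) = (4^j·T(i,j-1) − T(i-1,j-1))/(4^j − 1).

-1.158

Richardson extrapolation on the trapezoidal column (denominator 4−1=3):
T(2,1) = (4·(-1.07169) − (-0.79840)) / 3 = -1.16279
T(3,1) = -1.13673 + (-1.13673 − (-1.07169))/3 = -1.15841
T(3,2) = -1.15841 + (-1.15841 − (-1.16279))/15 = -1.15812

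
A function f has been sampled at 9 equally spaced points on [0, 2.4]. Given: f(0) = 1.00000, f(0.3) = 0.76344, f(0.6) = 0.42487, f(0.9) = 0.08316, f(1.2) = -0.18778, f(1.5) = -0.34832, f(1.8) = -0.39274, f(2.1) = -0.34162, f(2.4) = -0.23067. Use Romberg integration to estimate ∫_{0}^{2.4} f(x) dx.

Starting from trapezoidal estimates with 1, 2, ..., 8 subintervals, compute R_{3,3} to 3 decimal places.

R_{0,0} (trapezoid, 1 panel, h=2.4000): 0.92320
R_{1,0} (trapezoid, 2 panels, h=1.2000): 0.23626
R_{2,0} (trapezoid, 4 panels, h=0.6000): 0.13741
R_{3,0} (trapezoid, 8 panels, h=0.3000): 0.11570
R_{1,1} = 0.23626 + (0.23626 − 0.92320)/3 = 0.00728
R_{2,1} = 0.13741 + (0.13741 − 0.23626)/3 = 0.10446
R_{3,1} = 0.11570 + (0.11570 − 0.13741)/3 = 0.10846
R_{2,2} = 0.10446 + (0.10446 − 0.00728)/15 = 0.11094
R_{3,2} = 0.10846 + (0.10846 − 0.10446)/15 = 0.10873
R_{3,3} = 0.10873 + (0.10873 − 0.11094)/63 = 0.10869

0.109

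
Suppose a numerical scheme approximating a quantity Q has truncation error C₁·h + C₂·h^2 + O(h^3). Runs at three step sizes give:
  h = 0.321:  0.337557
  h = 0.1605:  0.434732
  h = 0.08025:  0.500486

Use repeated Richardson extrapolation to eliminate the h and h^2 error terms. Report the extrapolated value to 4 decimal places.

0.5777

First eliminate the h term (factor 2^1 = 2):
  B₁ = (2·0.434732 − 0.337557)/1 = 0.531907
  B₂ = (2·0.500486 − 0.434732)/1 = 0.566240
Then eliminate the h^2 term (factor 2^2 = 4):
  (4·0.566240 − 0.531907)/3 = 0.577684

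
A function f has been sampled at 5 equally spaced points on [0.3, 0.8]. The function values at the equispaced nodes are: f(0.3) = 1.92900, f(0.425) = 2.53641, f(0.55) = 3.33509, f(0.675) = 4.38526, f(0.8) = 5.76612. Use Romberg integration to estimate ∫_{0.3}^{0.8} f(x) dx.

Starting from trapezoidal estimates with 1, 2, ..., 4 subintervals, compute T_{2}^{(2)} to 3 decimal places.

1.752

T_{0}^{(0)} (trapezoid, 1 panel, h=0.5000): 1.92378
T_{1}^{(0)} (trapezoid, 2 panels, h=0.2500): 1.79566
T_{2}^{(0)} (trapezoid, 4 panels, h=0.1250): 1.76304
T_{1}^{(1)} = 1.79566 + (1.79566 − 1.92378)/3 = 1.75295
T_{2}^{(1)} = 1.76304 + (1.76304 − 1.79566)/3 = 1.75217
T_{2}^{(2)} = 1.75217 + (1.75217 − 1.75295)/15 = 1.75212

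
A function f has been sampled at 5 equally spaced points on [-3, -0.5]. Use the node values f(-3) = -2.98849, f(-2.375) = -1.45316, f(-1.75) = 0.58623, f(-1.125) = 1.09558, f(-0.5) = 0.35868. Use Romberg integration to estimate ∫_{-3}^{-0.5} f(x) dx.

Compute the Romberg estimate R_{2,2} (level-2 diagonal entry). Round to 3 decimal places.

R_{0,0} (trapezoid, 1 panel, h=2.5000): -3.28726
R_{1,0} (trapezoid, 2 panels, h=1.2500): -0.91084
R_{2,0} (trapezoid, 4 panels, h=0.6250): -0.67891
R_{1,1} = -0.91084 + (-0.91084 − (-3.28726))/3 = -0.11870
R_{2,1} = -0.67891 + (-0.67891 − (-0.91084))/3 = -0.60160
R_{2,2} = -0.60160 + (-0.60160 − (-0.11870))/15 = -0.63379

-0.634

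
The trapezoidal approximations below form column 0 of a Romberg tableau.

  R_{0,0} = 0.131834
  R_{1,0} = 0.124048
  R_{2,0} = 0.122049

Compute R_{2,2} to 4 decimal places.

0.1214

Richardson extrapolation on the trapezoidal column (denominator 4−1=3):
R_{1,1} = 0.124048 + (0.124048 − 0.131834)/3 = 0.121453
R_{2,1} = (4·0.122049 − 0.124048) / 3 = 0.121383
R_{2,2} = 0.121383 + (0.121383 − 0.121453)/15 = 0.121378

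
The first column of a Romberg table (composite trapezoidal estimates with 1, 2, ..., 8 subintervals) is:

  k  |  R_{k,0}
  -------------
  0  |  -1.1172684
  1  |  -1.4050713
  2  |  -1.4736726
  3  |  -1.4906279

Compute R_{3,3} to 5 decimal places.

-1.49626

R_{1,1} = (4·(-1.4050713) − (-1.1172684)) / 3 = -1.5010056
R_{2,1} = (4·(-1.4736726) − (-1.4050713)) / 3 = -1.4965397
R_{3,1} = -1.4906279 + (-1.4906279 − (-1.4736726))/3 = -1.4962797
R_{2,2} = -1.4965397 + (-1.4965397 − (-1.5010056))/15 = -1.4962420
R_{3,2} = (16·(-1.4962797) − (-1.4965397)) / 15 = -1.4962624
R_{3,3} = (64·(-1.4962624) − (-1.4962420)) / 63 = -1.4962627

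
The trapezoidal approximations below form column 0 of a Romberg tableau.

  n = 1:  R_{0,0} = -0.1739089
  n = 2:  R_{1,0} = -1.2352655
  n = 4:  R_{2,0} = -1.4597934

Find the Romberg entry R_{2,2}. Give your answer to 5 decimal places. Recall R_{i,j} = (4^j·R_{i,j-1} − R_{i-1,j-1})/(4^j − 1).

-1.53101

R_{1,1} = -1.2352655 + (-1.2352655 − (-0.1739089))/3 = -1.5890510
R_{2,1} = -1.4597934 + (-1.4597934 − (-1.2352655))/3 = -1.5346360
R_{2,2} = -1.5346360 + (-1.5346360 − (-1.5890510))/15 = -1.5310083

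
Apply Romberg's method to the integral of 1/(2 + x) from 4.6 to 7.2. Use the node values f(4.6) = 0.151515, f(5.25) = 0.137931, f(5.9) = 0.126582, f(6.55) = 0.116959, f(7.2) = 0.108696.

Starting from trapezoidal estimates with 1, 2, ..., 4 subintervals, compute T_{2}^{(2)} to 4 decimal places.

0.3321

T_{0}^{(0)} (trapezoid, 1 panel, h=2.6000): 0.338274
T_{1}^{(0)} (trapezoid, 2 panels, h=1.3000): 0.333694
T_{2}^{(0)} (trapezoid, 4 panels, h=0.6500): 0.332525
T_{1}^{(1)} = 0.333694 + (0.333694 − 0.338274)/3 = 0.332167
T_{2}^{(1)} = 0.332525 + (0.332525 − 0.333694)/3 = 0.332135
T_{2}^{(2)} = 0.332135 + (0.332135 − 0.332167)/15 = 0.332133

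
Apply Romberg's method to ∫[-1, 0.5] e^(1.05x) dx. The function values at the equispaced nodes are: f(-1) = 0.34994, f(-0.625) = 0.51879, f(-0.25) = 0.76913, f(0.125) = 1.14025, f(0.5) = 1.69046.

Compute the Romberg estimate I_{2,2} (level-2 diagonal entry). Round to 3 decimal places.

I_{0,0} (trapezoid, 1 panel, h=1.5000): 1.53030
I_{1,0} (trapezoid, 2 panels, h=0.7500): 1.34200
I_{2,0} (trapezoid, 4 panels, h=0.3750): 1.29314
I_{1,1} = 1.34200 + (1.34200 − 1.53030)/3 = 1.27923
I_{2,1} = 1.29314 + (1.29314 − 1.34200)/3 = 1.27685
I_{2,2} = 1.27685 + (1.27685 − 1.27923)/15 = 1.27669

1.277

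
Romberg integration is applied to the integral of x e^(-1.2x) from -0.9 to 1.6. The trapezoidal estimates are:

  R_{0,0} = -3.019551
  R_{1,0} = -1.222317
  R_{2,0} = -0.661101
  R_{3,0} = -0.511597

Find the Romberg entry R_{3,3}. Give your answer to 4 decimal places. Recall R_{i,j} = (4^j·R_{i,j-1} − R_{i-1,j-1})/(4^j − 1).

-0.4609

Richardson extrapolation on the trapezoidal column (denominator 4−1=3):
R_{1,1} = -1.222317 + (-1.222317 − (-3.019551))/3 = -0.623239
R_{2,1} = -0.661101 + (-0.661101 − (-1.222317))/3 = -0.474029
R_{3,1} = -0.511597 + (-0.511597 − (-0.661101))/3 = -0.461762
R_{2,2} = -0.474029 + (-0.474029 − (-0.623239))/15 = -0.464082
R_{3,2} = (16·(-0.461762) − (-0.474029)) / 15 = -0.460944
R_{3,3} = -0.460944 + (-0.460944 − (-0.464082))/63 = -0.460894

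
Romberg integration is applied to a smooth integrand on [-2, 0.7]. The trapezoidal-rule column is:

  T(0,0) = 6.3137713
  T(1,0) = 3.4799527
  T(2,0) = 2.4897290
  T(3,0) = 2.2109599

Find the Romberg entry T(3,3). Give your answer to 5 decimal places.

2.11496

Richardson extrapolation on the trapezoidal column (denominator 4−1=3):
T(1,1) = (4·3.4799527 − 6.3137713) / 3 = 2.5353465
T(2,1) = (4·2.4897290 − 3.4799527) / 3 = 2.1596544
T(3,1) = (4·2.2109599 − 2.4897290) / 3 = 2.1180369
T(2,2) = 2.1596544 + (2.1596544 − 2.5353465)/15 = 2.1346083
T(3,2) = (16·2.1180369 − 2.1596544) / 15 = 2.1152624
T(3,3) = 2.1152624 + (2.1152624 − 2.1346083)/63 = 2.1149553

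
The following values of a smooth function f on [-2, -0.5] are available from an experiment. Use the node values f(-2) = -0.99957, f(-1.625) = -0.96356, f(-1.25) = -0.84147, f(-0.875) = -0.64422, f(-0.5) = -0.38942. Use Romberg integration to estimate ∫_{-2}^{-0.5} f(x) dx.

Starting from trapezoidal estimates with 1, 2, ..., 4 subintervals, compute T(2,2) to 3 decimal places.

-1.188

T(0,0) (trapezoid, 1 panel, h=1.5000): -1.04174
T(1,0) (trapezoid, 2 panels, h=0.7500): -1.15197
T(2,0) (trapezoid, 4 panels, h=0.3750): -1.17890
T(1,1) = -1.15197 + (-1.15197 − (-1.04174))/3 = -1.18871
T(2,1) = -1.17890 + (-1.17890 − (-1.15197))/3 = -1.18788
T(2,2) = -1.18788 + (-1.18788 − (-1.18871))/15 = -1.18782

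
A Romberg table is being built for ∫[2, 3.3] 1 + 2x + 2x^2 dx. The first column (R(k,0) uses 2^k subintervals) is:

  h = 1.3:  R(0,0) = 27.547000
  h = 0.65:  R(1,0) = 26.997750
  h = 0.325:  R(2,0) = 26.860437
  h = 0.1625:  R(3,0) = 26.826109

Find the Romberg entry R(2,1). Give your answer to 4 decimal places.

R(2,1) = (4·26.860437 − 26.997750) / 3 = 26.814666
(Column j=1 coincides with Simpson's rule on the same nodes.)

26.8147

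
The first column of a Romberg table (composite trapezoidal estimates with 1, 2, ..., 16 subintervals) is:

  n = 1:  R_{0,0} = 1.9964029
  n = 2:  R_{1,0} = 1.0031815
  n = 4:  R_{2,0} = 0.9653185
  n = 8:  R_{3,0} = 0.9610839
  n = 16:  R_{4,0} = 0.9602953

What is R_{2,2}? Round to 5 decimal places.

0.97140

R_{1,1} = 1.0031815 + (1.0031815 − 1.9964029)/3 = 0.6721077
R_{2,1} = 0.9653185 + (0.9653185 − 1.0031815)/3 = 0.9526975
R_{2,2} = (16·0.9526975 − 0.6721077) / 15 = 0.9714035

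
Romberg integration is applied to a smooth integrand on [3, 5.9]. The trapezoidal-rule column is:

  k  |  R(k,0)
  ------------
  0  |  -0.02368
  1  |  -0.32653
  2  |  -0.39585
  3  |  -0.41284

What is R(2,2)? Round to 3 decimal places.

-0.418

Richardson extrapolation on the trapezoidal column (denominator 4−1=3):
R(1,1) = -0.32653 + (-0.32653 − (-0.02368))/3 = -0.42748
R(2,1) = (4·(-0.39585) − (-0.32653)) / 3 = -0.41896
R(2,2) = -0.41896 + (-0.41896 − (-0.42748))/15 = -0.41839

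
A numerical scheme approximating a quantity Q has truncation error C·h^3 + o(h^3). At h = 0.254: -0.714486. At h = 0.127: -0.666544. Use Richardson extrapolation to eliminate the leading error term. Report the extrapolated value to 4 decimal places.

The leading error scales as h^3; refining by a factor of 2 reduces it by 2^3 = 8.
Extrapolated value = (8·A(h/2) − A(h)) / (8 − 1)
= (8·(-0.666544) − (-0.714486)) / 7
= -4.617866 / 7 = -0.659695

-0.6597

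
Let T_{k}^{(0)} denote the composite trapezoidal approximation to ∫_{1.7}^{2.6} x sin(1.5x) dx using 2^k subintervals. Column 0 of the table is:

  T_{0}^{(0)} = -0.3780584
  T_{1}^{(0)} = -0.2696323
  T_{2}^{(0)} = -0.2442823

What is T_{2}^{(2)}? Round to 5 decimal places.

T_{1}^{(1)} = -0.2696323 + (-0.2696323 − (-0.3780584))/3 = -0.2334903
T_{2}^{(1)} = -0.2442823 + (-0.2442823 − (-0.2696323))/3 = -0.2358323
T_{2}^{(2)} = (16·(-0.2358323) − (-0.2334903)) / 15 = -0.2359884
(Column j=1 coincides with Simpson's rule on the same nodes.)

-0.23599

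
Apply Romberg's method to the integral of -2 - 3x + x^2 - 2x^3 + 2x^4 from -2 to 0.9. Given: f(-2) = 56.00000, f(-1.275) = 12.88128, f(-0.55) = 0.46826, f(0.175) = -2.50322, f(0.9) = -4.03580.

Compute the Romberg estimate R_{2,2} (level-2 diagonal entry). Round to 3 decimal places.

22.603

R_{0,0} (trapezoid, 1 panel, h=2.9000): 75.34809
R_{1,0} (trapezoid, 2 panels, h=1.4500): 38.35302
R_{2,0} (trapezoid, 4 panels, h=0.7250): 26.70060
R_{1,1} = 38.35302 + (38.35302 − 75.34809)/3 = 26.02133
R_{2,1} = 26.70060 + (26.70060 − 38.35302)/3 = 22.81646
R_{2,2} = 22.81646 + (22.81646 − 26.02133)/15 = 22.60280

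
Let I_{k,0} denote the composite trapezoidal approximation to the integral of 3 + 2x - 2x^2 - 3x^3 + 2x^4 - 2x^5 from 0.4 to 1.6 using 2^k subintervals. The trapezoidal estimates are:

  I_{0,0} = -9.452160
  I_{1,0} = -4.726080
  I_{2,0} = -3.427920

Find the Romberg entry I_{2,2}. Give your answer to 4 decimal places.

Richardson extrapolation on the trapezoidal column (denominator 4−1=3):
I_{1,1} = -4.726080 + (-4.726080 − (-9.452160))/3 = -3.150720
I_{2,1} = -3.427920 + (-3.427920 − (-4.726080))/3 = -2.995200
I_{2,2} = (16·(-2.995200) − (-3.150720)) / 15 = -2.984832

-2.9848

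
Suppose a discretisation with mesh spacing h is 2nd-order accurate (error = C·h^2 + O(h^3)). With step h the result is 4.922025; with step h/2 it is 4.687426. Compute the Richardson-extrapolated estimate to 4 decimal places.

The leading error scales as h^2; refining by a factor of 2 reduces it by 2^2 = 4.
Extrapolated value = (4·A(h/2) − A(h)) / (4 − 1)
= (4·4.687426 − 4.922025) / 3
= 13.827679 / 3 = 4.609226

4.6092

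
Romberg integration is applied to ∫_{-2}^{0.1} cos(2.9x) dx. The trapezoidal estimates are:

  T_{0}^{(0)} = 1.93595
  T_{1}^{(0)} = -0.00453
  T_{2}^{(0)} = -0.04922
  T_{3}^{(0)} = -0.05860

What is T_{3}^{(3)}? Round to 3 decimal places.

-0.062

T_{1}^{(1)} = (4·(-0.00453) − 1.93595) / 3 = -0.65136
T_{2}^{(1)} = (4·(-0.04922) − (-0.00453)) / 3 = -0.06412
T_{3}^{(1)} = -0.05860 + (-0.05860 − (-0.04922))/3 = -0.06173
T_{2}^{(2)} = -0.06412 + (-0.06412 − (-0.65136))/15 = -0.02497
T_{3}^{(2)} = (16·(-0.06173) − (-0.06412)) / 15 = -0.06157
T_{3}^{(3)} = -0.06157 + (-0.06157 − (-0.02497))/63 = -0.06215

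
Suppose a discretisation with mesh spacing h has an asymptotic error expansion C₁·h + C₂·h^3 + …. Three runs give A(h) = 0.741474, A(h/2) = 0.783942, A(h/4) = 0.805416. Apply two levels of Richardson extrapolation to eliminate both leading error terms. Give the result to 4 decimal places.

First eliminate the h term (factor 2^1 = 2):
  B₁ = (2·0.783942 − 0.741474)/1 = 0.826410
  B₂ = (2·0.805416 − 0.783942)/1 = 0.826890
Then eliminate the h^3 term (factor 2^3 = 8):
  (8·0.826890 − 0.826410)/7 = 0.826959

0.8270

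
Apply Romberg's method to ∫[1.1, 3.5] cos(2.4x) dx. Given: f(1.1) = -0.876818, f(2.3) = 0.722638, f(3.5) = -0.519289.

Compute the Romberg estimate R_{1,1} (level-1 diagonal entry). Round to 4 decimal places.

0.5978

R_{0,0} (trapezoid, 1 panel, h=2.4000): -1.675328
R_{1,0} (trapezoid, 2 panels, h=1.2000): 0.029501
R_{1,1} = 0.029501 + (0.029501 − (-1.675328))/3 = 0.597777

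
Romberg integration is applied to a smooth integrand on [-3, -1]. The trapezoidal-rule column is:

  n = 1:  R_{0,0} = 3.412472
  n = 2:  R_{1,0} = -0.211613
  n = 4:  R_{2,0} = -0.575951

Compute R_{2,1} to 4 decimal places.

-0.6974

Richardson extrapolation on the trapezoidal column (denominator 4−1=3):
R_{2,1} = -0.575951 + (-0.575951 − (-0.211613))/3 = -0.697397
(Column j=1 coincides with Simpson's rule on the same nodes.)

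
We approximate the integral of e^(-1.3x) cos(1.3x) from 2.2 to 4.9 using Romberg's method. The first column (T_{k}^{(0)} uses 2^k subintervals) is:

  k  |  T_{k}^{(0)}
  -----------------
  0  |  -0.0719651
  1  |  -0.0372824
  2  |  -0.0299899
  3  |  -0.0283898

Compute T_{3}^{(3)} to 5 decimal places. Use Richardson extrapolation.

Richardson extrapolation on the trapezoidal column (denominator 4−1=3):
T_{1}^{(1)} = (4·(-0.0372824) − (-0.0719651)) / 3 = -0.0257215
T_{2}^{(1)} = -0.0299899 + (-0.0299899 − (-0.0372824))/3 = -0.0275591
T_{3}^{(1)} = -0.0283898 + (-0.0283898 − (-0.0299899))/3 = -0.0278564
T_{2}^{(2)} = (16·(-0.0275591) − (-0.0257215)) / 15 = -0.0276816
T_{3}^{(2)} = (16·(-0.0278564) − (-0.0275591)) / 15 = -0.0278762
T_{3}^{(3)} = (64·(-0.0278762) − (-0.0276816)) / 63 = -0.0278793

-0.02788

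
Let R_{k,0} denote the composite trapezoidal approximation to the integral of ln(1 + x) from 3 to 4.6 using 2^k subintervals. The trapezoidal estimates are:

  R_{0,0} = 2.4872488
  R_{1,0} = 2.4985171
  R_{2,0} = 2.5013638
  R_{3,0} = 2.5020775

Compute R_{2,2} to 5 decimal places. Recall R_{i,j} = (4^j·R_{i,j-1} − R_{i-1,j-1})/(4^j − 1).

Richardson extrapolation on the trapezoidal column (denominator 4−1=3):
R_{1,1} = 2.4985171 + (2.4985171 − 2.4872488)/3 = 2.5022732
R_{2,1} = 2.5013638 + (2.5013638 − 2.4985171)/3 = 2.5023127
R_{2,2} = (16·2.5023127 − 2.5022732) / 15 = 2.5023153

2.50232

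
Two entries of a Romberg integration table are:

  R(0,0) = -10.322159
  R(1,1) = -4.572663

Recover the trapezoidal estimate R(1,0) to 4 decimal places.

From R(1,1) = (4·R(1,0) − R(0,0))/3, solve for R(1,0):
4·R(1,0) = 3·(-4.572663) + (-10.322159) = -24.040148
R(1,0) = -6.010037

-6.0100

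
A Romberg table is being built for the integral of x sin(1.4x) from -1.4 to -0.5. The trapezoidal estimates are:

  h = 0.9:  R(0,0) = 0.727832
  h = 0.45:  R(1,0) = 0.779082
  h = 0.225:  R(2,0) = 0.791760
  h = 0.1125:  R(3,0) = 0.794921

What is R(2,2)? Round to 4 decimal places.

Richardson extrapolation on the trapezoidal column (denominator 4−1=3):
R(1,1) = 0.779082 + (0.779082 − 0.727832)/3 = 0.796165
R(2,1) = 0.791760 + (0.791760 − 0.779082)/3 = 0.795986
R(2,2) = 0.795986 + (0.795986 − 0.796165)/15 = 0.795974

0.7960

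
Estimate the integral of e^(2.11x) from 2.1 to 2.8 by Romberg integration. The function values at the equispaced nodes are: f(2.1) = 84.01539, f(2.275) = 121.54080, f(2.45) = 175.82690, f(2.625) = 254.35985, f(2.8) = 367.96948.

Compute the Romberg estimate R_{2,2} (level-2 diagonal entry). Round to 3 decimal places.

R_{0,0} (trapezoid, 1 panel, h=0.7000): 158.19470
R_{1,0} (trapezoid, 2 panels, h=0.3500): 140.63677
R_{2,0} (trapezoid, 4 panels, h=0.1750): 136.10100
R_{1,1} = 140.63677 + (140.63677 − 158.19470)/3 = 134.78413
R_{2,1} = 136.10100 + (136.10100 − 140.63677)/3 = 134.58908
R_{2,2} = 134.58908 + (134.58908 − 134.78413)/15 = 134.57608

134.576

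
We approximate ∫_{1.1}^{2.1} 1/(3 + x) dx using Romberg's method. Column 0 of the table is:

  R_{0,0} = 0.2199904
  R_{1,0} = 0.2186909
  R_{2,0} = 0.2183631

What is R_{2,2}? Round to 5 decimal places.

0.21825

R_{1,1} = 0.2186909 + (0.2186909 − 0.2199904)/3 = 0.2182577
R_{2,1} = (4·0.2183631 − 0.2186909) / 3 = 0.2182538
R_{2,2} = (16·0.2182538 − 0.2182577) / 15 = 0.2182535
(Column j=1 coincides with Simpson's rule on the same nodes.)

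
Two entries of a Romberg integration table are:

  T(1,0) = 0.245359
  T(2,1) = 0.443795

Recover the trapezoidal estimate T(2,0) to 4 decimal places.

From T(2,1) = (4·T(2,0) − T(1,0))/3, solve for T(2,0):
4·T(2,0) = 3·0.443795 + 0.245359 = 1.576744
T(2,0) = 0.394186

0.3942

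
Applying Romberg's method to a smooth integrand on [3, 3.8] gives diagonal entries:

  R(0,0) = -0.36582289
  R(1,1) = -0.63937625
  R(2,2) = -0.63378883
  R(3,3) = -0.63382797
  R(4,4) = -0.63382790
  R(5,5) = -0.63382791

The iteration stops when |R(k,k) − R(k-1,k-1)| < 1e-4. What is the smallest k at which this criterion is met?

|R(1,1) − R(0,0)| = 0.27355336 ≥ 1e-4
|R(2,2) − R(1,1)| = 0.00558742 ≥ 1e-4
|R(3,3) − R(2,2)| = 0.00003914 < 1e-4

k = 3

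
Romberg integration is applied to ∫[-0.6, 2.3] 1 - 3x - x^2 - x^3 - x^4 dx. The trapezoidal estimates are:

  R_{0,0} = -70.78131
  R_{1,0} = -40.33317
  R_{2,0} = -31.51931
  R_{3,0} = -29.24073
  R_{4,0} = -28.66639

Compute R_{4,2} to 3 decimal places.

Richardson extrapolation on the trapezoidal column (denominator 4−1=3):
R_{3,1} = -29.24073 + (-29.24073 − (-31.51931))/3 = -28.48120
R_{4,1} = (4·(-28.66639) − (-29.24073)) / 3 = -28.47494
R_{4,2} = (16·(-28.47494) − (-28.48120)) / 15 = -28.47452
(Column j=1 coincides with Simpson's rule on the same nodes.)

-28.475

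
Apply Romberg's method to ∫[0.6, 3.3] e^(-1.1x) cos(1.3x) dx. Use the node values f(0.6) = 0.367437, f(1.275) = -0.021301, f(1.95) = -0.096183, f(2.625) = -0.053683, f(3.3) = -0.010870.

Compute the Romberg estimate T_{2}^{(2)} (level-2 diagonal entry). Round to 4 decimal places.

-0.0317

T_{0}^{(0)} (trapezoid, 1 panel, h=2.7000): 0.481365
T_{1}^{(0)} (trapezoid, 2 panels, h=1.3500): 0.110836
T_{2}^{(0)} (trapezoid, 4 panels, h=0.6750): 0.004804
T_{1}^{(1)} = 0.110836 + (0.110836 − 0.481365)/3 = -0.012674
T_{2}^{(1)} = 0.004804 + (0.004804 − 0.110836)/3 = -0.030540
T_{2}^{(2)} = -0.030540 + (-0.030540 − (-0.012674))/15 = -0.031731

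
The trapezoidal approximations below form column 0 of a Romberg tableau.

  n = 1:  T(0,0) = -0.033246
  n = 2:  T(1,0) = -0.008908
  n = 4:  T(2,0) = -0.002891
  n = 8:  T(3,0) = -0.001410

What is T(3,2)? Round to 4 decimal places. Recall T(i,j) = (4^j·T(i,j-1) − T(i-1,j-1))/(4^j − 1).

Richardson extrapolation on the trapezoidal column (denominator 4−1=3):
T(2,1) = (4·(-0.002891) − (-0.008908)) / 3 = -0.000885
T(3,1) = -0.001410 + (-0.001410 − (-0.002891))/3 = -0.000916
T(3,2) = (16·(-0.000916) − (-0.000885)) / 15 = -0.000918

-0.0009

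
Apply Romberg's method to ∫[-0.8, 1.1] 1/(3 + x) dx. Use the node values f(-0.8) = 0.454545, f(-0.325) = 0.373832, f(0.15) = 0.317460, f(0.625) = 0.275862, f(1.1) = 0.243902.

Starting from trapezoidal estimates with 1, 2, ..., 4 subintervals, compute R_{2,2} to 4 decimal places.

R_{0,0} (trapezoid, 1 panel, h=1.9000): 0.663525
R_{1,0} (trapezoid, 2 panels, h=0.9500): 0.633349
R_{2,0} (trapezoid, 4 panels, h=0.4750): 0.625279
R_{1,1} = 0.633349 + (0.633349 − 0.663525)/3 = 0.623290
R_{2,1} = 0.625279 + (0.625279 − 0.633349)/3 = 0.622589
R_{2,2} = 0.622589 + (0.622589 − 0.623290)/15 = 0.622542

0.6225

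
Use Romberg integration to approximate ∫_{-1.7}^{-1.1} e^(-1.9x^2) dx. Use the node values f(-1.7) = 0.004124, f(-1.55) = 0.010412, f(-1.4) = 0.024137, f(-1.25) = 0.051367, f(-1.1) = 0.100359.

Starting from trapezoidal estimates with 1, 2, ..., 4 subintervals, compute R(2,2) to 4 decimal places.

R(0,0) (trapezoid, 1 panel, h=0.6000): 0.031345
R(1,0) (trapezoid, 2 panels, h=0.3000): 0.022914
R(2,0) (trapezoid, 4 panels, h=0.1500): 0.020724
R(1,1) = 0.022914 + (0.022914 − 0.031345)/3 = 0.020104
R(2,1) = 0.020724 + (0.020724 − 0.022914)/3 = 0.019994
R(2,2) = 0.019994 + (0.019994 − 0.020104)/15 = 0.019987

0.0200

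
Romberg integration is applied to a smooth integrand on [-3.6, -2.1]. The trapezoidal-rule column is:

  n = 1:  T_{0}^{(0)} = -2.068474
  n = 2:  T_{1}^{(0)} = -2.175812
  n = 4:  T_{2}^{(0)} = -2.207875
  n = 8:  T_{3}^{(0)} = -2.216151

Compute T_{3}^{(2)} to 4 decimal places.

-2.2189

Richardson extrapolation on the trapezoidal column (denominator 4−1=3):
T_{2}^{(1)} = -2.207875 + (-2.207875 − (-2.175812))/3 = -2.218563
T_{3}^{(1)} = (4·(-2.216151) − (-2.207875)) / 3 = -2.218910
T_{3}^{(2)} = -2.218910 + (-2.218910 − (-2.218563))/15 = -2.218933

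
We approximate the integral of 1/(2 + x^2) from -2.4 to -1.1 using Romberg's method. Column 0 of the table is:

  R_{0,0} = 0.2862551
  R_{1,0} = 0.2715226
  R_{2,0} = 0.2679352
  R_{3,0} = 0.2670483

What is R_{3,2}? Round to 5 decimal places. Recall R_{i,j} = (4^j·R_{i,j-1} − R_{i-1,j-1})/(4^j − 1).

R_{2,1} = 0.2679352 + (0.2679352 − 0.2715226)/3 = 0.2667394
R_{3,1} = (4·0.2670483 − 0.2679352) / 3 = 0.2667527
R_{3,2} = 0.2667527 + (0.2667527 − 0.2667394)/15 = 0.2667536

0.26675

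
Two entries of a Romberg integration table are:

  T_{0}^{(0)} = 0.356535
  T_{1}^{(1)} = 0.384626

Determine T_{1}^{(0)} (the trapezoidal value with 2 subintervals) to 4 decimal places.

0.3776

From T_{1}^{(1)} = (4·T_{1}^{(0)} − T_{0}^{(0)})/3, solve for T_{1}^{(0)}:
4·T_{1}^{(0)} = 3·0.384626 + 0.356535 = 1.510413
T_{1}^{(0)} = 0.377603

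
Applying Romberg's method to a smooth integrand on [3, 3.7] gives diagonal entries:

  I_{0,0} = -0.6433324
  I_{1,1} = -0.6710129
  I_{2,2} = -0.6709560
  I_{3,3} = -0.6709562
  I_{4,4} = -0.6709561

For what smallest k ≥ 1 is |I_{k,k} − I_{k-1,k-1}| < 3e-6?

|I_{1,1} − I_{0,0}| = 0.0276805 ≥ 3e-6
|I_{2,2} − I_{1,1}| = 0.0000569 ≥ 3e-6
|I_{3,3} − I_{2,2}| = 0.0000002 < 3e-6

k = 3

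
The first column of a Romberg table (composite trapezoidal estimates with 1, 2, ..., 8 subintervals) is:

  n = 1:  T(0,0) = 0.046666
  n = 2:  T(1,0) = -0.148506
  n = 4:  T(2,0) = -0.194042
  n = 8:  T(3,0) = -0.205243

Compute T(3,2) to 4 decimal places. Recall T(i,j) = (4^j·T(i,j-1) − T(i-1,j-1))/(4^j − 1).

-0.2090

T(2,1) = -0.194042 + (-0.194042 − (-0.148506))/3 = -0.209221
T(3,1) = -0.205243 + (-0.205243 − (-0.194042))/3 = -0.208977
T(3,2) = (16·(-0.208977) − (-0.209221)) / 15 = -0.208961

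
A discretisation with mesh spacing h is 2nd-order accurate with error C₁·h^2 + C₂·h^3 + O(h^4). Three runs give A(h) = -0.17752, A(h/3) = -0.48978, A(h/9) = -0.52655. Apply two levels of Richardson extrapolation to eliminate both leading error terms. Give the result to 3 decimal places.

First eliminate the h^2 term (factor 3^2 = 9):
  B₁ = (9·(-0.48978) − (-0.17752))/8 = -0.52881
  B₂ = (9·(-0.52655) − (-0.48978))/8 = -0.53115
Then eliminate the h^3 term (factor 3^3 = 27):
  (27·(-0.53115) − (-0.52881))/26 = -0.53124

-0.531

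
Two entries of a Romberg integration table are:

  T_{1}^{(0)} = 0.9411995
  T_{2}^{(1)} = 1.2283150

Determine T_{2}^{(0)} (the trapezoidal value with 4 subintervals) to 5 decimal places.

From T_{2}^{(1)} = (4·T_{2}^{(0)} − T_{1}^{(0)})/3, solve for T_{2}^{(0)}:
4·T_{2}^{(0)} = 3·1.2283150 + 0.9411995 = 4.6261445
T_{2}^{(0)} = 1.1565361

1.15654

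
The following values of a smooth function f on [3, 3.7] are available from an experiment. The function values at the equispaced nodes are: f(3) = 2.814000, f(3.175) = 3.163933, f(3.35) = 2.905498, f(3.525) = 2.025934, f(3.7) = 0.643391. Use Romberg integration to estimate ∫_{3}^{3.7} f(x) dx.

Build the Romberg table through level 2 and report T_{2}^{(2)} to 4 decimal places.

T_{0}^{(0)} (trapezoid, 1 panel, h=0.7000): 1.210087
T_{1}^{(0)} (trapezoid, 2 panels, h=0.3500): 1.621968
T_{2}^{(0)} (trapezoid, 4 panels, h=0.1750): 1.719211
T_{1}^{(1)} = 1.621968 + (1.621968 − 1.210087)/3 = 1.759262
T_{2}^{(1)} = 1.719211 + (1.719211 − 1.621968)/3 = 1.751625
T_{2}^{(2)} = 1.751625 + (1.751625 − 1.759262)/15 = 1.751116

1.7511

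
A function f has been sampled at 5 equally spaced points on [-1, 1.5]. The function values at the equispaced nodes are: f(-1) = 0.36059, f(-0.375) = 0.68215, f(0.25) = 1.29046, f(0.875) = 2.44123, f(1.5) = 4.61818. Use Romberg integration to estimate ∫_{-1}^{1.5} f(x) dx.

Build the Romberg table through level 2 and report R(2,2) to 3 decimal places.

R(0,0) (trapezoid, 1 panel, h=2.5000): 6.22346
R(1,0) (trapezoid, 2 panels, h=1.2500): 4.72481
R(2,0) (trapezoid, 4 panels, h=0.6250): 4.31452
R(1,1) = 4.72481 + (4.72481 − 6.22346)/3 = 4.22526
R(2,1) = 4.31452 + (4.31452 − 4.72481)/3 = 4.17776
R(2,2) = 4.17776 + (4.17776 − 4.22526)/15 = 4.17459

4.175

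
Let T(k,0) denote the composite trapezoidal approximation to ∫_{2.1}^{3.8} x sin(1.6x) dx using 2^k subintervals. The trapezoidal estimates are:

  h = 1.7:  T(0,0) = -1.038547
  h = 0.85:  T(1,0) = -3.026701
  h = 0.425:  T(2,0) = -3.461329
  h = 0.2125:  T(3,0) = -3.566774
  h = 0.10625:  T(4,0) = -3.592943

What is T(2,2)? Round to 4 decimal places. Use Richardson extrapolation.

-3.6007

Richardson extrapolation on the trapezoidal column (denominator 4−1=3):
T(1,1) = (4·(-3.026701) − (-1.038547)) / 3 = -3.689419
T(2,1) = -3.461329 + (-3.461329 − (-3.026701))/3 = -3.606205
T(2,2) = -3.606205 + (-3.606205 − (-3.689419))/15 = -3.600657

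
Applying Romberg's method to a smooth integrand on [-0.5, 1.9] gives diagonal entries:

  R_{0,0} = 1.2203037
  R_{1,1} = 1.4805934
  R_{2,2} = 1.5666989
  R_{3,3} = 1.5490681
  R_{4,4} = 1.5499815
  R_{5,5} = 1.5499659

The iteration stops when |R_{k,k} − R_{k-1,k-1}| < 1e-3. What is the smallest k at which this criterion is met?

k = 4

|R_{1,1} − R_{0,0}| = 0.2602897 ≥ 1e-3
|R_{2,2} − R_{1,1}| = 0.0861055 ≥ 1e-3
|R_{3,3} − R_{2,2}| = 0.0176308 ≥ 1e-3
|R_{4,4} − R_{3,3}| = 0.0009134 < 1e-3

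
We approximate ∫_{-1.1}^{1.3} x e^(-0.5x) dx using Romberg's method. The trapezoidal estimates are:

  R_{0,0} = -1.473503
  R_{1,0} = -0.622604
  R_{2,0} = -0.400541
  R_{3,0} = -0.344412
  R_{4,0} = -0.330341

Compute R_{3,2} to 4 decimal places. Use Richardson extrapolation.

R_{2,1} = -0.400541 + (-0.400541 − (-0.622604))/3 = -0.326520
R_{3,1} = (4·(-0.344412) − (-0.400541)) / 3 = -0.325702
R_{3,2} = (16·(-0.325702) − (-0.326520)) / 15 = -0.325647

-0.3256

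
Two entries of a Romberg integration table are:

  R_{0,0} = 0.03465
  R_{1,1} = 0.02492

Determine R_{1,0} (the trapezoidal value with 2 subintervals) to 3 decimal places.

0.027

From R_{1,1} = (4·R_{1,0} − R_{0,0})/3, solve for R_{1,0}:
4·R_{1,0} = 3·0.02492 + 0.03465 = 0.10941
R_{1,0} = 0.02735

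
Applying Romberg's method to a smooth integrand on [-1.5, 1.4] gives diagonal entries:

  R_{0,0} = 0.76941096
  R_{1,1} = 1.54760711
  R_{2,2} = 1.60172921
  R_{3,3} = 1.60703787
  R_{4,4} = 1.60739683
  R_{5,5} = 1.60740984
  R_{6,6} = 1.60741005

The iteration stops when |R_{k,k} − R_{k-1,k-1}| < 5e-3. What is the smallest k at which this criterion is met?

|R_{1,1} − R_{0,0}| = 0.77819615 ≥ 5e-3
|R_{2,2} − R_{1,1}| = 0.05412210 ≥ 5e-3
|R_{3,3} − R_{2,2}| = 0.00530866 ≥ 5e-3
|R_{4,4} − R_{3,3}| = 0.00035896 < 5e-3

k = 4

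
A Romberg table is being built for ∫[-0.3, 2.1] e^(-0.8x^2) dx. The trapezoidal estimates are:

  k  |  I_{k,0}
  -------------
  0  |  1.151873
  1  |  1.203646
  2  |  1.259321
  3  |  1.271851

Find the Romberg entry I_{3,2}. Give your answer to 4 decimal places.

1.2759

Richardson extrapolation on the trapezoidal column (denominator 4−1=3):
I_{2,1} = (4·1.259321 − 1.203646) / 3 = 1.277879
I_{3,1} = (4·1.271851 − 1.259321) / 3 = 1.276028
I_{3,2} = 1.276028 + (1.276028 − 1.277879)/15 = 1.275905
(Column j=1 coincides with Simpson's rule on the same nodes.)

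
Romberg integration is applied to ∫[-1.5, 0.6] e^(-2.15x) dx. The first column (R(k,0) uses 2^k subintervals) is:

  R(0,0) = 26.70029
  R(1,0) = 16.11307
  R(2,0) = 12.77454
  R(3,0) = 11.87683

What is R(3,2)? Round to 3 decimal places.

11.572

R(2,1) = 12.77454 + (12.77454 − 16.11307)/3 = 11.66170
R(3,1) = 11.87683 + (11.87683 − 12.77454)/3 = 11.57759
R(3,2) = 11.57759 + (11.57759 − 11.66170)/15 = 11.57198
(Column j=1 coincides with Simpson's rule on the same nodes.)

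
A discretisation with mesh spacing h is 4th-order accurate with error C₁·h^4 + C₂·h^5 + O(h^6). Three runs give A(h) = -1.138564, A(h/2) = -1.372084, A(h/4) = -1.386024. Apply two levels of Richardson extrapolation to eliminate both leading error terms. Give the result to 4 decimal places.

-1.3869

First eliminate the h^4 term (factor 2^4 = 16):
  B₁ = (16·(-1.372084) − (-1.138564))/15 = -1.387652
  B₂ = (16·(-1.386024) − (-1.372084))/15 = -1.386953
Then eliminate the h^5 term (factor 2^5 = 32):
  (32·(-1.386953) − (-1.387652))/31 = -1.386930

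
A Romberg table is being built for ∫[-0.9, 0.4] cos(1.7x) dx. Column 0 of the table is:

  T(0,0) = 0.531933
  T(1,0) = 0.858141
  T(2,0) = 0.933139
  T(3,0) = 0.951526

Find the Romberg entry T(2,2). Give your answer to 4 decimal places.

0.9576

T(1,1) = (4·0.858141 − 0.531933) / 3 = 0.966877
T(2,1) = 0.933139 + (0.933139 − 0.858141)/3 = 0.958138
T(2,2) = (16·0.958138 − 0.966877) / 15 = 0.957555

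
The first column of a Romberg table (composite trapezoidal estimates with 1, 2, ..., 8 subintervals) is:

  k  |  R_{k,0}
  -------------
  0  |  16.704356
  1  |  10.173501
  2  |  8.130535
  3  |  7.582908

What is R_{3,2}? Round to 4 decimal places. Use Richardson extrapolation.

7.3971

Richardson extrapolation on the trapezoidal column (denominator 4−1=3):
R_{2,1} = (4·8.130535 − 10.173501) / 3 = 7.449546
R_{3,1} = (4·7.582908 − 8.130535) / 3 = 7.400366
R_{3,2} = 7.400366 + (7.400366 − 7.449546)/15 = 7.397087
(Column j=1 coincides with Simpson's rule on the same nodes.)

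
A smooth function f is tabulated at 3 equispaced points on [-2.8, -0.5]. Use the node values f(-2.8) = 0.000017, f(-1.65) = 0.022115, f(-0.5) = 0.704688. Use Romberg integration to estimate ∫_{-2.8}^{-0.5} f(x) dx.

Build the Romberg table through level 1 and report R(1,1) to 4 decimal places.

R(0,0) (trapezoid, 1 panel, h=2.3000): 0.810411
R(1,0) (trapezoid, 2 panels, h=1.1500): 0.430638
R(1,1) = 0.430638 + (0.430638 − 0.810411)/3 = 0.304047

0.3040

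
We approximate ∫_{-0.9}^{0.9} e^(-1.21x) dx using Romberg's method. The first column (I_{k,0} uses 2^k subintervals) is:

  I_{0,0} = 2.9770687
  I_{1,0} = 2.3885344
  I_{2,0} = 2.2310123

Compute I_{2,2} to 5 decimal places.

Richardson extrapolation on the trapezoidal column (denominator 4−1=3):
I_{1,1} = (4·2.3885344 − 2.9770687) / 3 = 2.1923563
I_{2,1} = 2.2310123 + (2.2310123 − 2.3885344)/3 = 2.1785049
I_{2,2} = 2.1785049 + (2.1785049 − 2.1923563)/15 = 2.1775815
(Column j=1 coincides with Simpson's rule on the same nodes.)

2.17758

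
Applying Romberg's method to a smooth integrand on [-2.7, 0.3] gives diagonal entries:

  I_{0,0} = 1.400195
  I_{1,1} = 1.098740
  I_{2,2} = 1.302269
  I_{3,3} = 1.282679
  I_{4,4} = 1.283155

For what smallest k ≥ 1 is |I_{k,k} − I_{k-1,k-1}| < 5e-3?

|I_{1,1} − I_{0,0}| = 0.301455 ≥ 5e-3
|I_{2,2} − I_{1,1}| = 0.203529 ≥ 5e-3
|I_{3,3} − I_{2,2}| = 0.019590 ≥ 5e-3
|I_{4,4} − I_{3,3}| = 0.000476 < 5e-3

k = 4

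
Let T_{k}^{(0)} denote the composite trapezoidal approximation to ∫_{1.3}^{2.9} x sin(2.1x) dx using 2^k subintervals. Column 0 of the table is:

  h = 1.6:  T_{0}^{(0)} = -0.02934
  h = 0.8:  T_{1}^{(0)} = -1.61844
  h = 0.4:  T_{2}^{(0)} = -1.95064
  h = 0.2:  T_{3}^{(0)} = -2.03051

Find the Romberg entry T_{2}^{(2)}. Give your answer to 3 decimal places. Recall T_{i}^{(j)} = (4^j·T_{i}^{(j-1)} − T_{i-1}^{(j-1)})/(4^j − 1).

T_{1}^{(1)} = -1.61844 + (-1.61844 − (-0.02934))/3 = -2.14814
T_{2}^{(1)} = (4·(-1.95064) − (-1.61844)) / 3 = -2.06137
T_{2}^{(2)} = (16·(-2.06137) − (-2.14814)) / 15 = -2.05559
(Column j=1 coincides with Simpson's rule on the same nodes.)

-2.056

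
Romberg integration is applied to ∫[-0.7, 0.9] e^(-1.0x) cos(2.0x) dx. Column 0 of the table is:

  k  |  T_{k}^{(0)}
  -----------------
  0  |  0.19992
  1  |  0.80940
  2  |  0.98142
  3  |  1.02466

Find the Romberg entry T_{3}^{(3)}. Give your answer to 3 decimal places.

1.039

T_{1}^{(1)} = (4·0.80940 − 0.19992) / 3 = 1.01256
T_{2}^{(1)} = 0.98142 + (0.98142 − 0.80940)/3 = 1.03876
T_{3}^{(1)} = 1.02466 + (1.02466 − 0.98142)/3 = 1.03907
T_{2}^{(2)} = (16·1.03876 − 1.01256) / 15 = 1.04051
T_{3}^{(2)} = 1.03907 + (1.03907 − 1.03876)/15 = 1.03909
T_{3}^{(3)} = 1.03909 + (1.03909 − 1.04051)/63 = 1.03907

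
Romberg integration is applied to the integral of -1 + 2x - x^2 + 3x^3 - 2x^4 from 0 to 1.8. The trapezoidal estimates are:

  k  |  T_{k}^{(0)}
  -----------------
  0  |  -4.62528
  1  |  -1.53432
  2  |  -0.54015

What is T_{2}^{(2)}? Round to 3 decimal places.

-0.189

T_{1}^{(1)} = -1.53432 + (-1.53432 − (-4.62528))/3 = -0.50400
T_{2}^{(1)} = (4·(-0.54015) − (-1.53432)) / 3 = -0.20876
T_{2}^{(2)} = (16·(-0.20876) − (-0.50400)) / 15 = -0.18908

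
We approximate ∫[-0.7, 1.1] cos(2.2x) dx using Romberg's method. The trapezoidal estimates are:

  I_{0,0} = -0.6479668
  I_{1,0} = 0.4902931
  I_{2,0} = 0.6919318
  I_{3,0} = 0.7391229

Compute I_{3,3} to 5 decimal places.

I_{1,1} = 0.4902931 + (0.4902931 − (-0.6479668))/3 = 0.8697131
I_{2,1} = (4·0.6919318 − 0.4902931) / 3 = 0.7591447
I_{3,1} = (4·0.7391229 − 0.6919318) / 3 = 0.7548533
I_{2,2} = (16·0.7591447 − 0.8697131) / 15 = 0.7517735
I_{3,2} = (16·0.7548533 − 0.7591447) / 15 = 0.7545672
I_{3,3} = 0.7545672 + (0.7545672 − 0.7517735)/63 = 0.7546115

0.75461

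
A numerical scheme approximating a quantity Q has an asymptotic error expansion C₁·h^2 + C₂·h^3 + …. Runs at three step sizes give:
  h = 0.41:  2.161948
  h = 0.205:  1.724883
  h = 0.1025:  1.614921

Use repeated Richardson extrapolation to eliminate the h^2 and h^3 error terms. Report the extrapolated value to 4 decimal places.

1.5781

First eliminate the h^2 term (factor 2^2 = 4):
  B₁ = (4·1.724883 − 2.161948)/3 = 1.579195
  B₂ = (4·1.614921 − 1.724883)/3 = 1.578267
Then eliminate the h^3 term (factor 2^3 = 8):
  (8·1.578267 − 1.579195)/7 = 1.578134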